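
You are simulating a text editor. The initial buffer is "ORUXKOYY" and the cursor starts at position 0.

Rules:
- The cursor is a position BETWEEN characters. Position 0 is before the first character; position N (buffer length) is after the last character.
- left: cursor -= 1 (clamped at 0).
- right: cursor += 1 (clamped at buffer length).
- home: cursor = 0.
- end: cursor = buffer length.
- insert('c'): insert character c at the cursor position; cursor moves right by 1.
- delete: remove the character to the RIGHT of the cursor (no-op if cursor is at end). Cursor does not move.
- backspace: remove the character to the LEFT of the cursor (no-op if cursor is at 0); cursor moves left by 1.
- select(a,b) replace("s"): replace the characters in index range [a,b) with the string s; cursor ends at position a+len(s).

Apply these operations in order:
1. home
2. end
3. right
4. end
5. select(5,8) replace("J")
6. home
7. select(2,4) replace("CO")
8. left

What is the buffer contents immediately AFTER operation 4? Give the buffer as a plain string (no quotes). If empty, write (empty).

Answer: ORUXKOYY

Derivation:
After op 1 (home): buf='ORUXKOYY' cursor=0
After op 2 (end): buf='ORUXKOYY' cursor=8
After op 3 (right): buf='ORUXKOYY' cursor=8
After op 4 (end): buf='ORUXKOYY' cursor=8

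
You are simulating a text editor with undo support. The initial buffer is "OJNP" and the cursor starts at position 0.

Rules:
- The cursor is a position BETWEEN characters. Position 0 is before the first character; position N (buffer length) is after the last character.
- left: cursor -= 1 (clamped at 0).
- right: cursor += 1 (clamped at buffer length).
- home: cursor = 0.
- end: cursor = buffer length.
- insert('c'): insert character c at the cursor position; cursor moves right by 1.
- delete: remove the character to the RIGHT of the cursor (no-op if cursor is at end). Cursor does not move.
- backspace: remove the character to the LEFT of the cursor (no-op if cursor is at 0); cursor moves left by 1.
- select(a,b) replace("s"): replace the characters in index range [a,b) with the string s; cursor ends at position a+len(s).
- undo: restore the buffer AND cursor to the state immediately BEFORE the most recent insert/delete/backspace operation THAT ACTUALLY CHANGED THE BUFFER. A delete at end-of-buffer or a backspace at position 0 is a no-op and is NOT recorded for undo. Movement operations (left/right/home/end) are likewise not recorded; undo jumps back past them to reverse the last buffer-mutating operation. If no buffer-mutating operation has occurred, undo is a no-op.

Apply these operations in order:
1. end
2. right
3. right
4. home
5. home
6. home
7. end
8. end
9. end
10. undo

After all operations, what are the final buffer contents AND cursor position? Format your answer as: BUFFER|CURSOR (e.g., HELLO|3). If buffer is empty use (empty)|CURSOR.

Answer: OJNP|4

Derivation:
After op 1 (end): buf='OJNP' cursor=4
After op 2 (right): buf='OJNP' cursor=4
After op 3 (right): buf='OJNP' cursor=4
After op 4 (home): buf='OJNP' cursor=0
After op 5 (home): buf='OJNP' cursor=0
After op 6 (home): buf='OJNP' cursor=0
After op 7 (end): buf='OJNP' cursor=4
After op 8 (end): buf='OJNP' cursor=4
After op 9 (end): buf='OJNP' cursor=4
After op 10 (undo): buf='OJNP' cursor=4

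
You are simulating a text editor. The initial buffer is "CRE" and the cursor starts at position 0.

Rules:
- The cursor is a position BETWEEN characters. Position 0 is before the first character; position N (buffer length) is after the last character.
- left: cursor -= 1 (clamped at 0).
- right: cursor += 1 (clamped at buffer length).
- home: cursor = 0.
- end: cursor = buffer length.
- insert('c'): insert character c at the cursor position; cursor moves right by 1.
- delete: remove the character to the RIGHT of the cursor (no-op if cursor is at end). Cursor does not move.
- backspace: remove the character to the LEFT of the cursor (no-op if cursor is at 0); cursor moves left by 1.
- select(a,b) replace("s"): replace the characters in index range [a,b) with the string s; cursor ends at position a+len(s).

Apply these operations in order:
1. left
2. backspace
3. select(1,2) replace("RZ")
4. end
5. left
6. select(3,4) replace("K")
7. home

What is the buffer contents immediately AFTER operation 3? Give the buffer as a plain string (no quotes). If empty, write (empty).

Answer: CRZE

Derivation:
After op 1 (left): buf='CRE' cursor=0
After op 2 (backspace): buf='CRE' cursor=0
After op 3 (select(1,2) replace("RZ")): buf='CRZE' cursor=3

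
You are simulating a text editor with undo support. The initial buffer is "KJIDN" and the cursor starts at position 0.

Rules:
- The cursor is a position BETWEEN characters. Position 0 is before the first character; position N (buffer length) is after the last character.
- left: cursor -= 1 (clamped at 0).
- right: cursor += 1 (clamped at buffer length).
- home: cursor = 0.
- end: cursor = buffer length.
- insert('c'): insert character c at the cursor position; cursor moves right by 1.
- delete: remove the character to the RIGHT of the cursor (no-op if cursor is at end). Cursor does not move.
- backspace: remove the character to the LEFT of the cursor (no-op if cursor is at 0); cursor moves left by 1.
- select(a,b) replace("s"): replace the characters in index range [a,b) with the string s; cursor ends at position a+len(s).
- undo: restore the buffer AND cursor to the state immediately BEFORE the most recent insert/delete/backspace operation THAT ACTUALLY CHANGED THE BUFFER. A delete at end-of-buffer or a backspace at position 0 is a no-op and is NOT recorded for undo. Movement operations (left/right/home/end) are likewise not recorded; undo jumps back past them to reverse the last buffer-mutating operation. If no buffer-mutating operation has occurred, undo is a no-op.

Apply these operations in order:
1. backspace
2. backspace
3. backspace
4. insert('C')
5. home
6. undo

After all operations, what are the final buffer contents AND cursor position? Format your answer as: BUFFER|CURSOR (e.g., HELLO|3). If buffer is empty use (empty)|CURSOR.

Answer: KJIDN|0

Derivation:
After op 1 (backspace): buf='KJIDN' cursor=0
After op 2 (backspace): buf='KJIDN' cursor=0
After op 3 (backspace): buf='KJIDN' cursor=0
After op 4 (insert('C')): buf='CKJIDN' cursor=1
After op 5 (home): buf='CKJIDN' cursor=0
After op 6 (undo): buf='KJIDN' cursor=0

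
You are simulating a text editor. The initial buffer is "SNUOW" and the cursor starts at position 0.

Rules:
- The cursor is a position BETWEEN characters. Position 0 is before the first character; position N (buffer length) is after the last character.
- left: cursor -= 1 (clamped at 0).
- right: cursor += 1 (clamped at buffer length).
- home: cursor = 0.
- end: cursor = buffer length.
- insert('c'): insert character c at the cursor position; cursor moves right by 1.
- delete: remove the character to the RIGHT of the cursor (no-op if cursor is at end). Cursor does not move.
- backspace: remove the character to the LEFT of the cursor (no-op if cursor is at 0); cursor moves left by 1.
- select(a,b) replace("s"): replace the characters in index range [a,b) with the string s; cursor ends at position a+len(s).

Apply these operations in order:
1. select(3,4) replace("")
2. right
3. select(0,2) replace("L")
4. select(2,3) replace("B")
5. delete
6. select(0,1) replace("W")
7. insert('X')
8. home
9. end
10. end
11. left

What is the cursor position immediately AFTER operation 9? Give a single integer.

Answer: 4

Derivation:
After op 1 (select(3,4) replace("")): buf='SNUW' cursor=3
After op 2 (right): buf='SNUW' cursor=4
After op 3 (select(0,2) replace("L")): buf='LUW' cursor=1
After op 4 (select(2,3) replace("B")): buf='LUB' cursor=3
After op 5 (delete): buf='LUB' cursor=3
After op 6 (select(0,1) replace("W")): buf='WUB' cursor=1
After op 7 (insert('X')): buf='WXUB' cursor=2
After op 8 (home): buf='WXUB' cursor=0
After op 9 (end): buf='WXUB' cursor=4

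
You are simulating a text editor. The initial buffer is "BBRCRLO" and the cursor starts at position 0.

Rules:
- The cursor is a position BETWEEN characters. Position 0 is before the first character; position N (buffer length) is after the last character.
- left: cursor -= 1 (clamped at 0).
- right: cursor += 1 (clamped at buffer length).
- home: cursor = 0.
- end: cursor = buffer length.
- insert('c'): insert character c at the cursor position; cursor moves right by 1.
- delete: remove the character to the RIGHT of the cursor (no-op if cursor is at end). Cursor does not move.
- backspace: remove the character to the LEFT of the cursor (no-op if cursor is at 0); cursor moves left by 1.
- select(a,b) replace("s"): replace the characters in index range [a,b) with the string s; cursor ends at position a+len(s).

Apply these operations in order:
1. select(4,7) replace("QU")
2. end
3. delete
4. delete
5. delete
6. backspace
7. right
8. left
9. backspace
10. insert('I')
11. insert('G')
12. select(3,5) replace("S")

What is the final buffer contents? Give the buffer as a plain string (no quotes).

After op 1 (select(4,7) replace("QU")): buf='BBRCQU' cursor=6
After op 2 (end): buf='BBRCQU' cursor=6
After op 3 (delete): buf='BBRCQU' cursor=6
After op 4 (delete): buf='BBRCQU' cursor=6
After op 5 (delete): buf='BBRCQU' cursor=6
After op 6 (backspace): buf='BBRCQ' cursor=5
After op 7 (right): buf='BBRCQ' cursor=5
After op 8 (left): buf='BBRCQ' cursor=4
After op 9 (backspace): buf='BBRQ' cursor=3
After op 10 (insert('I')): buf='BBRIQ' cursor=4
After op 11 (insert('G')): buf='BBRIGQ' cursor=5
After op 12 (select(3,5) replace("S")): buf='BBRSQ' cursor=4

Answer: BBRSQ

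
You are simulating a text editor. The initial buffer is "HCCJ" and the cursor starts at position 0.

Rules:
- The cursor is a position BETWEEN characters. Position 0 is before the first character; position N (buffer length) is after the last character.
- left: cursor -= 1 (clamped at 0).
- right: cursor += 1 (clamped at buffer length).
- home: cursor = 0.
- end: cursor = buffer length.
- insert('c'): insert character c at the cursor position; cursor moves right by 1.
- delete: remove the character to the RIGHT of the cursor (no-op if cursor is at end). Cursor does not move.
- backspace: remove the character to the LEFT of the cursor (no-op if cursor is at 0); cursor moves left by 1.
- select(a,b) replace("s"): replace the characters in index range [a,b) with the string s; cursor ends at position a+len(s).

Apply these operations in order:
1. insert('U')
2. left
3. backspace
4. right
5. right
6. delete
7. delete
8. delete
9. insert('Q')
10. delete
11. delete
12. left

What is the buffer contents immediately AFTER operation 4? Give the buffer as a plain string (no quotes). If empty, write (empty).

Answer: UHCCJ

Derivation:
After op 1 (insert('U')): buf='UHCCJ' cursor=1
After op 2 (left): buf='UHCCJ' cursor=0
After op 3 (backspace): buf='UHCCJ' cursor=0
After op 4 (right): buf='UHCCJ' cursor=1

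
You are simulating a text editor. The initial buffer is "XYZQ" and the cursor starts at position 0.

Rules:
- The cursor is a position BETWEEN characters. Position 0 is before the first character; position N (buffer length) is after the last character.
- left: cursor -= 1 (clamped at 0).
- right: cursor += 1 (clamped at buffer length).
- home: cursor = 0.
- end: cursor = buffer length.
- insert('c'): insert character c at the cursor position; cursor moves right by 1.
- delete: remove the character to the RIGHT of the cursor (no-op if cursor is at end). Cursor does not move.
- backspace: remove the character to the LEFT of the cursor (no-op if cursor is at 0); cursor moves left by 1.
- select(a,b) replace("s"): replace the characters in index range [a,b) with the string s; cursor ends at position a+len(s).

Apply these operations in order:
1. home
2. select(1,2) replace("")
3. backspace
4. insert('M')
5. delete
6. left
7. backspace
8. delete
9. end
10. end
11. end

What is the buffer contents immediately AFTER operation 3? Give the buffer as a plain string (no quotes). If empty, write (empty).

After op 1 (home): buf='XYZQ' cursor=0
After op 2 (select(1,2) replace("")): buf='XZQ' cursor=1
After op 3 (backspace): buf='ZQ' cursor=0

Answer: ZQ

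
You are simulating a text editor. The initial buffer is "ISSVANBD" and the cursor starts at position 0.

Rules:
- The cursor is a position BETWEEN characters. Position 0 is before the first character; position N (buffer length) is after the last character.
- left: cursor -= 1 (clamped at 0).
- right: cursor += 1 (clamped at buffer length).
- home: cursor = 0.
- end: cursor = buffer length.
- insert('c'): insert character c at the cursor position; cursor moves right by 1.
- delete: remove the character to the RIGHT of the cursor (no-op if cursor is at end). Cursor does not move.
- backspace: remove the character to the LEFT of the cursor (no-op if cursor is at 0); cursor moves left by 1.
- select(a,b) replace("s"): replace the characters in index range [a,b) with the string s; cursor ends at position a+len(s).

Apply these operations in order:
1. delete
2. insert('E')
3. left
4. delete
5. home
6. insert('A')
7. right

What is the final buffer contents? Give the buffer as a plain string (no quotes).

Answer: ASSVANBD

Derivation:
After op 1 (delete): buf='SSVANBD' cursor=0
After op 2 (insert('E')): buf='ESSVANBD' cursor=1
After op 3 (left): buf='ESSVANBD' cursor=0
After op 4 (delete): buf='SSVANBD' cursor=0
After op 5 (home): buf='SSVANBD' cursor=0
After op 6 (insert('A')): buf='ASSVANBD' cursor=1
After op 7 (right): buf='ASSVANBD' cursor=2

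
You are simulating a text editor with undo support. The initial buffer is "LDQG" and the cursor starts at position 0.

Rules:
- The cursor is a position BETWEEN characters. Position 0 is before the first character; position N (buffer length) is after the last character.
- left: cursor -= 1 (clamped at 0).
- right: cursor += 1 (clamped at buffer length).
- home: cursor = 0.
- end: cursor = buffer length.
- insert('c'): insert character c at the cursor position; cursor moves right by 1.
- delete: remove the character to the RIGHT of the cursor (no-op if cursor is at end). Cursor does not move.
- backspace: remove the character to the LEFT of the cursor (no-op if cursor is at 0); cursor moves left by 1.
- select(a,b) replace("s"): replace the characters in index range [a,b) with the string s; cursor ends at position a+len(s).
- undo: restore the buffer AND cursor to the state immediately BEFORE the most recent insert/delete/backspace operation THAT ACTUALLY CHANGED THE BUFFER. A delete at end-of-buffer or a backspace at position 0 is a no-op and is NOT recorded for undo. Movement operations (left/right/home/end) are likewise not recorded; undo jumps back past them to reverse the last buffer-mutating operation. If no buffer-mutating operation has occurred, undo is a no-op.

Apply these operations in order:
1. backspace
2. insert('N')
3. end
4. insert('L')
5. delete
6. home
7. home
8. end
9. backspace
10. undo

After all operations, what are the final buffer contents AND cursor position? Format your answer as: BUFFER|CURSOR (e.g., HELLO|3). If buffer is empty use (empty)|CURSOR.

After op 1 (backspace): buf='LDQG' cursor=0
After op 2 (insert('N')): buf='NLDQG' cursor=1
After op 3 (end): buf='NLDQG' cursor=5
After op 4 (insert('L')): buf='NLDQGL' cursor=6
After op 5 (delete): buf='NLDQGL' cursor=6
After op 6 (home): buf='NLDQGL' cursor=0
After op 7 (home): buf='NLDQGL' cursor=0
After op 8 (end): buf='NLDQGL' cursor=6
After op 9 (backspace): buf='NLDQG' cursor=5
After op 10 (undo): buf='NLDQGL' cursor=6

Answer: NLDQGL|6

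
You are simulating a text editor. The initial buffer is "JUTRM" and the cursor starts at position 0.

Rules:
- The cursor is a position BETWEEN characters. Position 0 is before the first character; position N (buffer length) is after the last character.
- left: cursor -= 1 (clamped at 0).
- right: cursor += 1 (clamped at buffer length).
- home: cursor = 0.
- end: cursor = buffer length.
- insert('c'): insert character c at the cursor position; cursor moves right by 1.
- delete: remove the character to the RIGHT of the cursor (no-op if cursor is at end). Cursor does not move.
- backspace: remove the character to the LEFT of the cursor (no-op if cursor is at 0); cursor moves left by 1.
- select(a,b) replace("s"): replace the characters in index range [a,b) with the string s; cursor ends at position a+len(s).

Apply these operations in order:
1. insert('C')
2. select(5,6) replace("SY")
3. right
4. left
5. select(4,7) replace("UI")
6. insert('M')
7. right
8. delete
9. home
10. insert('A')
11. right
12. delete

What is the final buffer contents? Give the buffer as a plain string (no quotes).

Answer: ACUTUIM

Derivation:
After op 1 (insert('C')): buf='CJUTRM' cursor=1
After op 2 (select(5,6) replace("SY")): buf='CJUTRSY' cursor=7
After op 3 (right): buf='CJUTRSY' cursor=7
After op 4 (left): buf='CJUTRSY' cursor=6
After op 5 (select(4,7) replace("UI")): buf='CJUTUI' cursor=6
After op 6 (insert('M')): buf='CJUTUIM' cursor=7
After op 7 (right): buf='CJUTUIM' cursor=7
After op 8 (delete): buf='CJUTUIM' cursor=7
After op 9 (home): buf='CJUTUIM' cursor=0
After op 10 (insert('A')): buf='ACJUTUIM' cursor=1
After op 11 (right): buf='ACJUTUIM' cursor=2
After op 12 (delete): buf='ACUTUIM' cursor=2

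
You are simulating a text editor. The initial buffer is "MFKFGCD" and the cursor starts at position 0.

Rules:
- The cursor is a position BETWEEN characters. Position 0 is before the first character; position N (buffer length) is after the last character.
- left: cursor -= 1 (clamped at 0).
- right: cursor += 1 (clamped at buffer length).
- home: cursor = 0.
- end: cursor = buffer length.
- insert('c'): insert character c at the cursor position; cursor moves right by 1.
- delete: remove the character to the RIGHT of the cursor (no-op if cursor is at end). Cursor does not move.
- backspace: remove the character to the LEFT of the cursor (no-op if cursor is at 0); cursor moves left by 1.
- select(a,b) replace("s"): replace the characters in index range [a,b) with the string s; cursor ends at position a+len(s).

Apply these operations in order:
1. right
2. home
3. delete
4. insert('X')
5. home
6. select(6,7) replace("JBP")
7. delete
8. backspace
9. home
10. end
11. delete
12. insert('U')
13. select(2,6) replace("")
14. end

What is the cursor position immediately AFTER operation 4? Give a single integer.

Answer: 1

Derivation:
After op 1 (right): buf='MFKFGCD' cursor=1
After op 2 (home): buf='MFKFGCD' cursor=0
After op 3 (delete): buf='FKFGCD' cursor=0
After op 4 (insert('X')): buf='XFKFGCD' cursor=1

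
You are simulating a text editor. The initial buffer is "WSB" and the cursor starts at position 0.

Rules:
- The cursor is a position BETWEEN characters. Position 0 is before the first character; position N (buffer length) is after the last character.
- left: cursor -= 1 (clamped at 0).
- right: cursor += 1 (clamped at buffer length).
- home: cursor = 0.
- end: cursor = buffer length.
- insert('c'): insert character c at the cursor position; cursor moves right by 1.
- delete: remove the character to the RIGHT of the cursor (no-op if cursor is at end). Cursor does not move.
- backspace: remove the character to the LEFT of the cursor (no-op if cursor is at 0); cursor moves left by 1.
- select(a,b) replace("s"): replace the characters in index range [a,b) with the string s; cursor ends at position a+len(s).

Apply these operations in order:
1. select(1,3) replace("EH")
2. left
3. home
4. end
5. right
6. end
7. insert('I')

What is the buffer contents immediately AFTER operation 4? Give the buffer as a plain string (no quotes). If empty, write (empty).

After op 1 (select(1,3) replace("EH")): buf='WEH' cursor=3
After op 2 (left): buf='WEH' cursor=2
After op 3 (home): buf='WEH' cursor=0
After op 4 (end): buf='WEH' cursor=3

Answer: WEH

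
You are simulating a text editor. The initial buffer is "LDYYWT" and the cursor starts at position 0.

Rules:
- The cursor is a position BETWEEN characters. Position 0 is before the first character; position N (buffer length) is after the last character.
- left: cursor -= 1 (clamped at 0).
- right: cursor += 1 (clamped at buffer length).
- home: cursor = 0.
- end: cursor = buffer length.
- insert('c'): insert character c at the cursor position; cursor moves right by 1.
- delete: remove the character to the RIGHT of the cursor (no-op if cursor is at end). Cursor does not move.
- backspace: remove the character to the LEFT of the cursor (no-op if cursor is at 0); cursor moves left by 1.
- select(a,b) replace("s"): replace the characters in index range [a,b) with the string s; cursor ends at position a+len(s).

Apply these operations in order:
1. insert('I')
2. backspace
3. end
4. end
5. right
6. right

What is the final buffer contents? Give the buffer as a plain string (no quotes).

After op 1 (insert('I')): buf='ILDYYWT' cursor=1
After op 2 (backspace): buf='LDYYWT' cursor=0
After op 3 (end): buf='LDYYWT' cursor=6
After op 4 (end): buf='LDYYWT' cursor=6
After op 5 (right): buf='LDYYWT' cursor=6
After op 6 (right): buf='LDYYWT' cursor=6

Answer: LDYYWT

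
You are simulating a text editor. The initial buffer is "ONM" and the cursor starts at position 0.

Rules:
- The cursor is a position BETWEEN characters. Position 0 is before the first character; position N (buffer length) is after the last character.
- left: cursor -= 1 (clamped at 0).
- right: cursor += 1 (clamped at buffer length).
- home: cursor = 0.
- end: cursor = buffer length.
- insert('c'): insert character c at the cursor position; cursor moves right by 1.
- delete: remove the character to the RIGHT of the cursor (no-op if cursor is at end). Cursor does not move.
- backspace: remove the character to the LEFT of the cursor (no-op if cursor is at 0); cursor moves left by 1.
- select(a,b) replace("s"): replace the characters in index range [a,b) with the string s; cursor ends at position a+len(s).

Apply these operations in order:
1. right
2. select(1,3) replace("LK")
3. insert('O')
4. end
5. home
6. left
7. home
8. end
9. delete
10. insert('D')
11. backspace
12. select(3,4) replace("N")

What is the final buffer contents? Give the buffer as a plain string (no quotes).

Answer: OLKN

Derivation:
After op 1 (right): buf='ONM' cursor=1
After op 2 (select(1,3) replace("LK")): buf='OLK' cursor=3
After op 3 (insert('O')): buf='OLKO' cursor=4
After op 4 (end): buf='OLKO' cursor=4
After op 5 (home): buf='OLKO' cursor=0
After op 6 (left): buf='OLKO' cursor=0
After op 7 (home): buf='OLKO' cursor=0
After op 8 (end): buf='OLKO' cursor=4
After op 9 (delete): buf='OLKO' cursor=4
After op 10 (insert('D')): buf='OLKOD' cursor=5
After op 11 (backspace): buf='OLKO' cursor=4
After op 12 (select(3,4) replace("N")): buf='OLKN' cursor=4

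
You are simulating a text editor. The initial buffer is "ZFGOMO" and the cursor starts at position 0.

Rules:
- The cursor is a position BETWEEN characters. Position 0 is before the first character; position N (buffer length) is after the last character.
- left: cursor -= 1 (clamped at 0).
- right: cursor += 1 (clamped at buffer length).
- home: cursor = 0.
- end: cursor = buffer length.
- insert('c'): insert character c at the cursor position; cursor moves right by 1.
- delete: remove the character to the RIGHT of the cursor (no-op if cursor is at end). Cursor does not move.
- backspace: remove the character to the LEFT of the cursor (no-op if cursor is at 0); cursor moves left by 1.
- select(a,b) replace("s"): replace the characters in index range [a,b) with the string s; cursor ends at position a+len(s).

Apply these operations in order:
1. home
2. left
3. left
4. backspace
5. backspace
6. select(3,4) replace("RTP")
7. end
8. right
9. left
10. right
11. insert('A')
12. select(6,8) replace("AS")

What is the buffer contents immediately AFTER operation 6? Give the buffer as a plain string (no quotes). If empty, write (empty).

Answer: ZFGRTPMO

Derivation:
After op 1 (home): buf='ZFGOMO' cursor=0
After op 2 (left): buf='ZFGOMO' cursor=0
After op 3 (left): buf='ZFGOMO' cursor=0
After op 4 (backspace): buf='ZFGOMO' cursor=0
After op 5 (backspace): buf='ZFGOMO' cursor=0
After op 6 (select(3,4) replace("RTP")): buf='ZFGRTPMO' cursor=6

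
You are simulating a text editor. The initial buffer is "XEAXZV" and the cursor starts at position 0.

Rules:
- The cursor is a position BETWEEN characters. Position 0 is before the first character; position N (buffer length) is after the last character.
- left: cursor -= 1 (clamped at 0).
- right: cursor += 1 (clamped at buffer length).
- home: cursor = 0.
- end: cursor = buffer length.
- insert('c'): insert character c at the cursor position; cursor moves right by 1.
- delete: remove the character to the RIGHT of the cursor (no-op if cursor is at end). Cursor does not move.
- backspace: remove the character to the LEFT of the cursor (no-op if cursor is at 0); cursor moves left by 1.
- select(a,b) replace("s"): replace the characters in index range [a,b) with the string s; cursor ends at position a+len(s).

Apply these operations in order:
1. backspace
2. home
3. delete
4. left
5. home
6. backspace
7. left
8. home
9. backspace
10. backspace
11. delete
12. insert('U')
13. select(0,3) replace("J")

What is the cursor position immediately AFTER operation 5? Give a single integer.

Answer: 0

Derivation:
After op 1 (backspace): buf='XEAXZV' cursor=0
After op 2 (home): buf='XEAXZV' cursor=0
After op 3 (delete): buf='EAXZV' cursor=0
After op 4 (left): buf='EAXZV' cursor=0
After op 5 (home): buf='EAXZV' cursor=0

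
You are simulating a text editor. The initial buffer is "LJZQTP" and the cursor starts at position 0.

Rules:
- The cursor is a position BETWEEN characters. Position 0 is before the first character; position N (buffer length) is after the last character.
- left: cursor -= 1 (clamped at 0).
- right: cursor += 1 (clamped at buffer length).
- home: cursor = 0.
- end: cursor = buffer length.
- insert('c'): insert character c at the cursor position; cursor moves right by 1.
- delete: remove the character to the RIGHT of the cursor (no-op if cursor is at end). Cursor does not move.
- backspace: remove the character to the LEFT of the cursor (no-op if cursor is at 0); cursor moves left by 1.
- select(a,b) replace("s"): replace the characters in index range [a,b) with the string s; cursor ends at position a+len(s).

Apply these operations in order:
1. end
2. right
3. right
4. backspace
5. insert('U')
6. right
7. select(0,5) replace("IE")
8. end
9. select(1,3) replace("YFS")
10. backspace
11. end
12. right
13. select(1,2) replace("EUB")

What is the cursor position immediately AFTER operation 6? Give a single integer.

Answer: 6

Derivation:
After op 1 (end): buf='LJZQTP' cursor=6
After op 2 (right): buf='LJZQTP' cursor=6
After op 3 (right): buf='LJZQTP' cursor=6
After op 4 (backspace): buf='LJZQT' cursor=5
After op 5 (insert('U')): buf='LJZQTU' cursor=6
After op 6 (right): buf='LJZQTU' cursor=6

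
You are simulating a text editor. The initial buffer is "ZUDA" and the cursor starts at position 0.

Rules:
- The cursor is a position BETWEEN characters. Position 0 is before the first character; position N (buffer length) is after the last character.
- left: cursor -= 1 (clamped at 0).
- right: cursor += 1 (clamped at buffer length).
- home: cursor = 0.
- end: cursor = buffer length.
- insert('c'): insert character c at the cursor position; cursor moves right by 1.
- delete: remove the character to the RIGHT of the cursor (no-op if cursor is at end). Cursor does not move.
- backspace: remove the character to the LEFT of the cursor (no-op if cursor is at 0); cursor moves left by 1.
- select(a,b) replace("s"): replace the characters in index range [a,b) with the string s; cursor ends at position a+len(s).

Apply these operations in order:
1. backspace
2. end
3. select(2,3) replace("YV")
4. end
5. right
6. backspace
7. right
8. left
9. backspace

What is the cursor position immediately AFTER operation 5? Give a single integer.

After op 1 (backspace): buf='ZUDA' cursor=0
After op 2 (end): buf='ZUDA' cursor=4
After op 3 (select(2,3) replace("YV")): buf='ZUYVA' cursor=4
After op 4 (end): buf='ZUYVA' cursor=5
After op 5 (right): buf='ZUYVA' cursor=5

Answer: 5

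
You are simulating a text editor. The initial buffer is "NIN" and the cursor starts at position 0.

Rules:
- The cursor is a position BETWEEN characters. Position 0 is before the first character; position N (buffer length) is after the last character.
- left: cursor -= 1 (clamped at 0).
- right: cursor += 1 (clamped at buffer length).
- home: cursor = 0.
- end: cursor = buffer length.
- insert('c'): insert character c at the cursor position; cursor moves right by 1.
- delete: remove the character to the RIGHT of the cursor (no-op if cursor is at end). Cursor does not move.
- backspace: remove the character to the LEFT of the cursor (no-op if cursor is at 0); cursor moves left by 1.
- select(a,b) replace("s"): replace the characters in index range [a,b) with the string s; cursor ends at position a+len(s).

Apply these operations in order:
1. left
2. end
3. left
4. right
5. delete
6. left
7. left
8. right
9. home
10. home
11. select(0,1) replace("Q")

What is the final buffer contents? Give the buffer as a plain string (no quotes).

Answer: QIN

Derivation:
After op 1 (left): buf='NIN' cursor=0
After op 2 (end): buf='NIN' cursor=3
After op 3 (left): buf='NIN' cursor=2
After op 4 (right): buf='NIN' cursor=3
After op 5 (delete): buf='NIN' cursor=3
After op 6 (left): buf='NIN' cursor=2
After op 7 (left): buf='NIN' cursor=1
After op 8 (right): buf='NIN' cursor=2
After op 9 (home): buf='NIN' cursor=0
After op 10 (home): buf='NIN' cursor=0
After op 11 (select(0,1) replace("Q")): buf='QIN' cursor=1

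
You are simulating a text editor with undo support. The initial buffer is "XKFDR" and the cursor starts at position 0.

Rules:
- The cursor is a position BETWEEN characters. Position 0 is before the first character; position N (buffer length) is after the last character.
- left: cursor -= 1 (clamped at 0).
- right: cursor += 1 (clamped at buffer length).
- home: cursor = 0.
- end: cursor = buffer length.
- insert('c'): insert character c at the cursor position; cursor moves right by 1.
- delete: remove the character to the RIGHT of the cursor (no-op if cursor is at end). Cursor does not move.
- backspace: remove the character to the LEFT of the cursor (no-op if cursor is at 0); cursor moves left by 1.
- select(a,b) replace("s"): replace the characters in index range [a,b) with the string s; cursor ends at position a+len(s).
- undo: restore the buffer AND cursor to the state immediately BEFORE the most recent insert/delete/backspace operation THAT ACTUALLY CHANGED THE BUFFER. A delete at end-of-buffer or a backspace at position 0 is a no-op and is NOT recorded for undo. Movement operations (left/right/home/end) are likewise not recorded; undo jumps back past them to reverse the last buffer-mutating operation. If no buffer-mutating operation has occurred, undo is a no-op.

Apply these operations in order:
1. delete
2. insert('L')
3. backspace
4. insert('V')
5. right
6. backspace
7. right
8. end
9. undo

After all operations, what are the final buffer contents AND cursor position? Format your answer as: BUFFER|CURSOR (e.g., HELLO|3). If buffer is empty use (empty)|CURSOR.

After op 1 (delete): buf='KFDR' cursor=0
After op 2 (insert('L')): buf='LKFDR' cursor=1
After op 3 (backspace): buf='KFDR' cursor=0
After op 4 (insert('V')): buf='VKFDR' cursor=1
After op 5 (right): buf='VKFDR' cursor=2
After op 6 (backspace): buf='VFDR' cursor=1
After op 7 (right): buf='VFDR' cursor=2
After op 8 (end): buf='VFDR' cursor=4
After op 9 (undo): buf='VKFDR' cursor=2

Answer: VKFDR|2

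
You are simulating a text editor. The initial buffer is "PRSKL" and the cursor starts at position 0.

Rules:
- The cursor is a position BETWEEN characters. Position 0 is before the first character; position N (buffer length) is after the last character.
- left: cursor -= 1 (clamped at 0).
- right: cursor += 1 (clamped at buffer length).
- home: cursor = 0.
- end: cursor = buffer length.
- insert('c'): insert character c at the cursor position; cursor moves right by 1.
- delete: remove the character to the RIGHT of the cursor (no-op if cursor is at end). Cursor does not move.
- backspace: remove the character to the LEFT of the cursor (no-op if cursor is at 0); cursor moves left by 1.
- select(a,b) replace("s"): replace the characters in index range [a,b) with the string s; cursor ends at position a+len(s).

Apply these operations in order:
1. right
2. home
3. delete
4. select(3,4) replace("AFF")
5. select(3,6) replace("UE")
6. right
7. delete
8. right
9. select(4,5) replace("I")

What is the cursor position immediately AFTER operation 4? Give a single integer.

Answer: 6

Derivation:
After op 1 (right): buf='PRSKL' cursor=1
After op 2 (home): buf='PRSKL' cursor=0
After op 3 (delete): buf='RSKL' cursor=0
After op 4 (select(3,4) replace("AFF")): buf='RSKAFF' cursor=6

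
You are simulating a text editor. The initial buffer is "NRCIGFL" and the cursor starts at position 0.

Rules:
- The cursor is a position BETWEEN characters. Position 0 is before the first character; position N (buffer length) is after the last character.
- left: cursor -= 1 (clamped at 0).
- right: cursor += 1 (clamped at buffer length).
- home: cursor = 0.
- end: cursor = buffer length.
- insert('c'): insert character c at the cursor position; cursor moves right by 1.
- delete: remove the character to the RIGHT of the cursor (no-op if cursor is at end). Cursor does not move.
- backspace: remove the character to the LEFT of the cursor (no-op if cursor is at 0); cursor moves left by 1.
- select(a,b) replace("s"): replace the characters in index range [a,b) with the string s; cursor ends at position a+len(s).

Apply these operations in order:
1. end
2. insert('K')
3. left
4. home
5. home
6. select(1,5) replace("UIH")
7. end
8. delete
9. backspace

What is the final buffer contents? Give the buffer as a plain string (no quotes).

After op 1 (end): buf='NRCIGFL' cursor=7
After op 2 (insert('K')): buf='NRCIGFLK' cursor=8
After op 3 (left): buf='NRCIGFLK' cursor=7
After op 4 (home): buf='NRCIGFLK' cursor=0
After op 5 (home): buf='NRCIGFLK' cursor=0
After op 6 (select(1,5) replace("UIH")): buf='NUIHFLK' cursor=4
After op 7 (end): buf='NUIHFLK' cursor=7
After op 8 (delete): buf='NUIHFLK' cursor=7
After op 9 (backspace): buf='NUIHFL' cursor=6

Answer: NUIHFL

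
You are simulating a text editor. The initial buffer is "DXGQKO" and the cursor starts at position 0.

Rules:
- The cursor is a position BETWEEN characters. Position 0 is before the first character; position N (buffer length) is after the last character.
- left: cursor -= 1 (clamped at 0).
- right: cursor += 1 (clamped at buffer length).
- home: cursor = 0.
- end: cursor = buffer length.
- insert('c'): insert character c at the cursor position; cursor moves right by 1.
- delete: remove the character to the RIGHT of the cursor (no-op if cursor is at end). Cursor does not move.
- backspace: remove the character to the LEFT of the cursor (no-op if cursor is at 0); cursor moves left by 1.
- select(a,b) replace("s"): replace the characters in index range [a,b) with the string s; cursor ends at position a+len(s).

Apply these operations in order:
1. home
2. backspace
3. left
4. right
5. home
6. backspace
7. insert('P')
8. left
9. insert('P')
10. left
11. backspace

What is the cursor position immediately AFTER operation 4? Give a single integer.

Answer: 1

Derivation:
After op 1 (home): buf='DXGQKO' cursor=0
After op 2 (backspace): buf='DXGQKO' cursor=0
After op 3 (left): buf='DXGQKO' cursor=0
After op 4 (right): buf='DXGQKO' cursor=1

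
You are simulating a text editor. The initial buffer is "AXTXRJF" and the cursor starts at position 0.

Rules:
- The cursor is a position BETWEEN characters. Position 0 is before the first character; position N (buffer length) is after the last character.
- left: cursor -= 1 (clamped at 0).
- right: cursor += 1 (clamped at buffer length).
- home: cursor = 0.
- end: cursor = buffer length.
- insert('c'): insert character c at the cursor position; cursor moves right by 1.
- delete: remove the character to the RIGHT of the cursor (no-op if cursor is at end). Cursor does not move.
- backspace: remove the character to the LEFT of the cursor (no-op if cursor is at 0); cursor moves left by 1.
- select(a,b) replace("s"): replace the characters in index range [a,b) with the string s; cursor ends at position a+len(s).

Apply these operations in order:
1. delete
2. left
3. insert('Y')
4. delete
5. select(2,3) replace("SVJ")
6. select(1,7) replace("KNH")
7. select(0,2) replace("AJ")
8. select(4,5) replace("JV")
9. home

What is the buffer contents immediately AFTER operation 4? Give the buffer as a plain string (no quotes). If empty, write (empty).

After op 1 (delete): buf='XTXRJF' cursor=0
After op 2 (left): buf='XTXRJF' cursor=0
After op 3 (insert('Y')): buf='YXTXRJF' cursor=1
After op 4 (delete): buf='YTXRJF' cursor=1

Answer: YTXRJF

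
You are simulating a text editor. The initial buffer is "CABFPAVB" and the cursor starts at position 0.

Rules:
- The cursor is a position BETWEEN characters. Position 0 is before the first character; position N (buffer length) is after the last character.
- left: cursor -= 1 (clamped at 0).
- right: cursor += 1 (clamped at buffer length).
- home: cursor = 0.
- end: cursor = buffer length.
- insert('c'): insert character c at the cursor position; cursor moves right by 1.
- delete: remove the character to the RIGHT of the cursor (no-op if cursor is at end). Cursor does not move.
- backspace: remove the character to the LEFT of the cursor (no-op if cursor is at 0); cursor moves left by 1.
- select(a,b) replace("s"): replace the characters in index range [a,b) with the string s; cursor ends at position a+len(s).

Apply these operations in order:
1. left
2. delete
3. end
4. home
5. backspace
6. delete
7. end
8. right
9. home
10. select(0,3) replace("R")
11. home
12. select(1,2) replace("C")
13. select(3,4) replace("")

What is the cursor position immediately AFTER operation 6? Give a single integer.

Answer: 0

Derivation:
After op 1 (left): buf='CABFPAVB' cursor=0
After op 2 (delete): buf='ABFPAVB' cursor=0
After op 3 (end): buf='ABFPAVB' cursor=7
After op 4 (home): buf='ABFPAVB' cursor=0
After op 5 (backspace): buf='ABFPAVB' cursor=0
After op 6 (delete): buf='BFPAVB' cursor=0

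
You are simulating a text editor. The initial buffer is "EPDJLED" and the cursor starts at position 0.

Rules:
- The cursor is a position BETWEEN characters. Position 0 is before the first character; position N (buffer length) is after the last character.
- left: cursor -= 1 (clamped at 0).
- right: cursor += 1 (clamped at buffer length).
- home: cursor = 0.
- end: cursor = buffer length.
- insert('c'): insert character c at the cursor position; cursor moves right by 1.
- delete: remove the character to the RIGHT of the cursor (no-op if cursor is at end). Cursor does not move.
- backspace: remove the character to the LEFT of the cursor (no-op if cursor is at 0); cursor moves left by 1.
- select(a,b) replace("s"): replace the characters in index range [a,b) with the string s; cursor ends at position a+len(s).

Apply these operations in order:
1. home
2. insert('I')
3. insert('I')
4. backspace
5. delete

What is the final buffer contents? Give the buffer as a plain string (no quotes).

Answer: IPDJLED

Derivation:
After op 1 (home): buf='EPDJLED' cursor=0
After op 2 (insert('I')): buf='IEPDJLED' cursor=1
After op 3 (insert('I')): buf='IIEPDJLED' cursor=2
After op 4 (backspace): buf='IEPDJLED' cursor=1
After op 5 (delete): buf='IPDJLED' cursor=1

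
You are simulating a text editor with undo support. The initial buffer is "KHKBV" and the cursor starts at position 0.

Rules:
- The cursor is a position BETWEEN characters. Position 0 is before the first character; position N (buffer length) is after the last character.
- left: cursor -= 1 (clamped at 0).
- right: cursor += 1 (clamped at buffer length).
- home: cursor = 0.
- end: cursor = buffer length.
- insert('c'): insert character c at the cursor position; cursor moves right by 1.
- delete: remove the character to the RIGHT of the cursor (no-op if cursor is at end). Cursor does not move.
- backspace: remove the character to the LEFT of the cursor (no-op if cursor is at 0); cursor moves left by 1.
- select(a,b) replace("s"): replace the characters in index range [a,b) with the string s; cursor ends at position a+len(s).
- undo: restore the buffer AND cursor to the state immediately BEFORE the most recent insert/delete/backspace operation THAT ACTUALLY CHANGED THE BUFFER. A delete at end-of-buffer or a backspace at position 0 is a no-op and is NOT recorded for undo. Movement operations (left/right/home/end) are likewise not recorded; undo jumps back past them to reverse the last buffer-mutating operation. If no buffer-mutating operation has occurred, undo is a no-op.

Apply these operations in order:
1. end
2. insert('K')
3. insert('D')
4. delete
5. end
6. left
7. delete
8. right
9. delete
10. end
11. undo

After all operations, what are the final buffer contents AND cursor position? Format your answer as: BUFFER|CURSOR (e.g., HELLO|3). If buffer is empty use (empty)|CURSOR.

After op 1 (end): buf='KHKBV' cursor=5
After op 2 (insert('K')): buf='KHKBVK' cursor=6
After op 3 (insert('D')): buf='KHKBVKD' cursor=7
After op 4 (delete): buf='KHKBVKD' cursor=7
After op 5 (end): buf='KHKBVKD' cursor=7
After op 6 (left): buf='KHKBVKD' cursor=6
After op 7 (delete): buf='KHKBVK' cursor=6
After op 8 (right): buf='KHKBVK' cursor=6
After op 9 (delete): buf='KHKBVK' cursor=6
After op 10 (end): buf='KHKBVK' cursor=6
After op 11 (undo): buf='KHKBVKD' cursor=6

Answer: KHKBVKD|6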